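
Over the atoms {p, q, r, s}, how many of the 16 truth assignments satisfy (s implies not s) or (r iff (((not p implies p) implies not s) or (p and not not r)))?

Initial set: {T ((s implies not s) or (r iff (((not p implies p) implies not s) or (p and not not r))))}.
T ((s implies not s) or (r iff (((not p implies p) implies not s) or (p and not not r)))): β-rule — branch into T (s implies not s)  //  T (r iff (((not p implies p) implies not s) or (p and not not r))).
  branch 1 (add T (s implies not s)):
    T (s implies not s): β-rule — branch into F s  //  T not s.
      branch 1.1 (add F s):
        ○ open, literals {s=0}.
      branch 1.2 (add T not s):
        ○ open, literals {s=0}.
  branch 2 (add T (r iff (((not p implies p) implies not s) or (p and not not r)))):
    T (r iff (((not p implies p) implies not s) or (p and not not r))): β-rule — branch into T r, T (((not p implies p) implies not s) or (p and not not r))  //  F r, F (((not p implies p) implies not s) or (p and not not r)).
      branch 2.1 (add T r, T (((not p implies p) implies not s) or (p and not not r))):
        T (((not p implies p) implies not s) or (p and not not r)): β-rule — branch into T ((not p implies p) implies not s)  //  T (p and not not r).
          branch 2.1.1 (add T ((not p implies p) implies not s)):
            T ((not p implies p) implies not s): β-rule — branch into F (not p implies p)  //  T not s.
              branch 2.1.1.1 (add F (not p implies p)):
                F (not p implies p): α-rule — add T not p, F p.
                ○ open, literals {p=0, r=1}.
              branch 2.1.1.2 (add T not s):
                ○ open, literals {r=1, s=0}.
          branch 2.1.2 (add T (p and not not r)):
            T (p and not not r): α-rule — add T p, T not not r.
            T not not r: drop double negation, giving T r.
            ○ open, literals {p=1, r=1}.
      branch 2.2 (add F r, F (((not p implies p) implies not s) or (p and not not r))):
        F (((not p implies p) implies not s) or (p and not not r)): α-rule — add F ((not p implies p) implies not s), F (p and not not r).
        F ((not p implies p) implies not s): α-rule — add T (not p implies p), F not s.
        F (p and not not r): β-rule — branch into F p  //  F not not r.
          branch 2.2.1 (add F p):
            T (not p implies p): β-rule — branch into F not p  //  T p.
              branch 2.2.1.1 (add F not p):
                × closes — contains both p and not p.
              branch 2.2.1.2 (add T p):
                × closes — contains both p and not p.
          branch 2.2.2 (add F not not r):
            F not not r: drop double negation, giving F r.
            T (not p implies p): β-rule — branch into F not p  //  T p.
              branch 2.2.2.1 (add F not p):
                ○ open, literals {p=1, r=0, s=1}.
              branch 2.2.2.2 (add T p):
                ○ open, literals {p=1, r=0, s=1}.
2 branches closed, 7 open.
Each open branch fixes some atoms; the unmentioned ones are free. Counting distinct full assignments: branch {s=0} (p, q, r) contributes 8 new; branch {s=0} (p, q, r) contributes 0 new; branch {p=0, r=1} (q, s) contributes 2 new; branch {r=1, s=0} (p, q) contributes 0 new; branch {p=1, r=1} (q, s) contributes 2 new; branch {p=1, r=0, s=1} (q) contributes 2 new; branch {p=1, r=0, s=1} (q) contributes 0 new. Total: 14.

14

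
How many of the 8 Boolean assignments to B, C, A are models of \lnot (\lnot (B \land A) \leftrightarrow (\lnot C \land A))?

6

Initial set: {\lnot (\lnot (B \land A) \leftrightarrow (\lnot C \land A))}.
\lnot (\lnot (B \land A) \leftrightarrow (\lnot C \land A)): β-rule — branch into \lnot (B \land A), \lnot (\lnot C \land A)  //  \lnot \lnot (B \land A), (\lnot C \land A).
  branch 1 (add \lnot (B \land A), \lnot (\lnot C \land A)):
    \lnot (B \land A): β-rule — branch into \lnot B  //  \lnot A.
      branch 1.1 (add \lnot B):
        \lnot (\lnot C \land A): β-rule — branch into \lnot \lnot C  //  \lnot A.
          branch 1.1.1 (add \lnot \lnot C):
            ○ open, literals {B=F, C=T}.
          branch 1.1.2 (add \lnot A):
            ○ open, literals {A=F, B=F}.
      branch 1.2 (add \lnot A):
        \lnot (\lnot C \land A): β-rule — branch into \lnot \lnot C  //  \lnot A.
          branch 1.2.1 (add \lnot \lnot C):
            ○ open, literals {A=F, C=T}.
          branch 1.2.2 (add \lnot A):
            ○ open, literals {A=F}.
  branch 2 (add \lnot \lnot (B \land A), (\lnot C \land A)):
    \lnot \lnot (B \land A): α-rule — add B, A.
    (\lnot C \land A): α-rule — add \lnot C, A.
    ○ open, literals {A=T, B=T, C=F}.
0 branches closed, 5 open.
Each open branch fixes some atoms; the unmentioned ones are free. Counting distinct full assignments: branch {B=F, C=T} (A) contributes 2 new; branch {A=F, B=F} (C) contributes 1 new; branch {A=F, C=T} (B) contributes 1 new; branch {A=F} (B, C) contributes 1 new; branch {A=T, B=T, C=F} (none free) contributes 1 new. Total: 6.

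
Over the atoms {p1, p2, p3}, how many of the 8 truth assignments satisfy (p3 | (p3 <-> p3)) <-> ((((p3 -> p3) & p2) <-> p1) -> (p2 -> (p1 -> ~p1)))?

6

Initial set: {((p3 | (p3 <-> p3)) <-> ((((p3 -> p3) & p2) <-> p1) -> (p2 -> (p1 -> ~p1))))}.
((p3 | (p3 <-> p3)) <-> ((((p3 -> p3) & p2) <-> p1) -> (p2 -> (p1 -> ~p1)))): β-rule — branch into (p3 | (p3 <-> p3)), ((((p3 -> p3) & p2) <-> p1) -> (p2 -> (p1 -> ~p1)))  //  ~(p3 | (p3 <-> p3)), ~((((p3 -> p3) & p2) <-> p1) -> (p2 -> (p1 -> ~p1))).
  branch 1 (add (p3 | (p3 <-> p3)), ((((p3 -> p3) & p2) <-> p1) -> (p2 -> (p1 -> ~p1)))):
    (p3 | (p3 <-> p3)): β-rule — branch into p3  //  (p3 <-> p3).
      branch 1.1 (add p3):
        ((((p3 -> p3) & p2) <-> p1) -> (p2 -> (p1 -> ~p1))): β-rule — branch into ~(((p3 -> p3) & p2) <-> p1)  //  (p2 -> (p1 -> ~p1)).
          branch 1.1.1 (add ~(((p3 -> p3) & p2) <-> p1)):
            ~(((p3 -> p3) & p2) <-> p1): β-rule — branch into ((p3 -> p3) & p2), ~p1  //  ~((p3 -> p3) & p2), p1.
              branch 1.1.1.1 (add ((p3 -> p3) & p2), ~p1):
                ((p3 -> p3) & p2): α-rule — add (p3 -> p3), p2.
                (p3 -> p3): β-rule — branch into ~p3  //  p3.
                  branch 1.1.1.1.1 (add ~p3):
                    × closes — contains both p3 and ~p3.
                  branch 1.1.1.1.2 (add p3):
                    ○ open, literals {p1=F, p2=T, p3=T}.
              branch 1.1.1.2 (add ~((p3 -> p3) & p2), p1):
                ~((p3 -> p3) & p2): β-rule — branch into ~(p3 -> p3)  //  ~p2.
                  branch 1.1.1.2.1 (add ~(p3 -> p3)):
                    ~(p3 -> p3): α-rule — add p3, ~p3.
                    × closes — contains both p3 and ~p3.
                  branch 1.1.1.2.2 (add ~p2):
                    ○ open, literals {p1=T, p2=F, p3=T}.
          branch 1.1.2 (add (p2 -> (p1 -> ~p1))):
            (p2 -> (p1 -> ~p1)): β-rule — branch into ~p2  //  (p1 -> ~p1).
              branch 1.1.2.1 (add ~p2):
                ○ open, literals {p2=F, p3=T}.
              branch 1.1.2.2 (add (p1 -> ~p1)):
                (p1 -> ~p1): β-rule — branch into ~p1  //  ~p1.
                  branch 1.1.2.2.1 (add ~p1):
                    ○ open, literals {p1=F, p3=T}.
                  branch 1.1.2.2.2 (add ~p1):
                    ○ open, literals {p1=F, p3=T}.
      branch 1.2 (add (p3 <-> p3)):
        ((((p3 -> p3) & p2) <-> p1) -> (p2 -> (p1 -> ~p1))): β-rule — branch into ~(((p3 -> p3) & p2) <-> p1)  //  (p2 -> (p1 -> ~p1)).
          branch 1.2.1 (add ~(((p3 -> p3) & p2) <-> p1)):
            (p3 <-> p3): β-rule — branch into p3, p3  //  ~p3, ~p3.
              branch 1.2.1.1 (add p3, p3):
                ~(((p3 -> p3) & p2) <-> p1): β-rule — branch into ((p3 -> p3) & p2), ~p1  //  ~((p3 -> p3) & p2), p1.
                  branch 1.2.1.1.1 (add ((p3 -> p3) & p2), ~p1):
                    ((p3 -> p3) & p2): α-rule — add (p3 -> p3), p2.
                    (p3 -> p3): β-rule — branch into ~p3  //  p3.
                      branch 1.2.1.1.1.1 (add ~p3):
                        × closes — contains both p3 and ~p3.
                      branch 1.2.1.1.1.2 (add p3):
                        ○ open, literals {p1=F, p2=T, p3=T}.
                  branch 1.2.1.1.2 (add ~((p3 -> p3) & p2), p1):
                    ~((p3 -> p3) & p2): β-rule — branch into ~(p3 -> p3)  //  ~p2.
                      branch 1.2.1.1.2.1 (add ~(p3 -> p3)):
                        ~(p3 -> p3): α-rule — add p3, ~p3.
                        × closes — contains both p3 and ~p3.
                      branch 1.2.1.1.2.2 (add ~p2):
                        ○ open, literals {p1=T, p2=F, p3=T}.
              branch 1.2.1.2 (add ~p3, ~p3):
                ~(((p3 -> p3) & p2) <-> p1): β-rule — branch into ((p3 -> p3) & p2), ~p1  //  ~((p3 -> p3) & p2), p1.
                  branch 1.2.1.2.1 (add ((p3 -> p3) & p2), ~p1):
                    ((p3 -> p3) & p2): α-rule — add (p3 -> p3), p2.
                    (p3 -> p3): β-rule — branch into ~p3  //  p3.
                      branch 1.2.1.2.1.1 (add ~p3):
                        ○ open, literals {p1=F, p2=T, p3=F}.
                      branch 1.2.1.2.1.2 (add p3):
                        × closes — contains both p3 and ~p3.
                  branch 1.2.1.2.2 (add ~((p3 -> p3) & p2), p1):
                    ~((p3 -> p3) & p2): β-rule — branch into ~(p3 -> p3)  //  ~p2.
                      branch 1.2.1.2.2.1 (add ~(p3 -> p3)):
                        ~(p3 -> p3): α-rule — add p3, ~p3.
                        × closes — contains both p3 and ~p3.
                      branch 1.2.1.2.2.2 (add ~p2):
                        ○ open, literals {p1=T, p2=F, p3=F}.
          branch 1.2.2 (add (p2 -> (p1 -> ~p1))):
            (p3 <-> p3): β-rule — branch into p3, p3  //  ~p3, ~p3.
              branch 1.2.2.1 (add p3, p3):
                (p2 -> (p1 -> ~p1)): β-rule — branch into ~p2  //  (p1 -> ~p1).
                  branch 1.2.2.1.1 (add ~p2):
                    ○ open, literals {p2=F, p3=T}.
                  branch 1.2.2.1.2 (add (p1 -> ~p1)):
                    (p1 -> ~p1): β-rule — branch into ~p1  //  ~p1.
                      branch 1.2.2.1.2.1 (add ~p1):
                        ○ open, literals {p1=F, p3=T}.
                      branch 1.2.2.1.2.2 (add ~p1):
                        ○ open, literals {p1=F, p3=T}.
              branch 1.2.2.2 (add ~p3, ~p3):
                (p2 -> (p1 -> ~p1)): β-rule — branch into ~p2  //  (p1 -> ~p1).
                  branch 1.2.2.2.1 (add ~p2):
                    ○ open, literals {p2=F, p3=F}.
                  branch 1.2.2.2.2 (add (p1 -> ~p1)):
                    (p1 -> ~p1): β-rule — branch into ~p1  //  ~p1.
                      branch 1.2.2.2.2.1 (add ~p1):
                        ○ open, literals {p1=F, p3=F}.
                      branch 1.2.2.2.2.2 (add ~p1):
                        ○ open, literals {p1=F, p3=F}.
  branch 2 (add ~(p3 | (p3 <-> p3)), ~((((p3 -> p3) & p2) <-> p1) -> (p2 -> (p1 -> ~p1)))):
    ~(p3 | (p3 <-> p3)): α-rule — add ~p3, ~(p3 <-> p3).
    ~((((p3 -> p3) & p2) <-> p1) -> (p2 -> (p1 -> ~p1))): α-rule — add (((p3 -> p3) & p2) <-> p1), ~(p2 -> (p1 -> ~p1)).
    ~(p2 -> (p1 -> ~p1)): α-rule — add p2, ~(p1 -> ~p1).
    ~(p1 -> ~p1): α-rule — add p1, ~~p1.
    ~(p3 <-> p3): β-rule — branch into p3, ~p3  //  ~p3, p3.
      branch 2.1 (add p3, ~p3):
        × closes — contains both p3 and ~p3.
      branch 2.2 (add ~p3, p3):
        × closes — contains both p3 and ~p3.
8 branches closed, 15 open.
Each open branch fixes some atoms; the unmentioned ones are free. Counting distinct full assignments: branch {p1=F, p2=T, p3=T} (none free) contributes 1 new; branch {p1=T, p2=F, p3=T} (none free) contributes 1 new; branch {p2=F, p3=T} (p1) contributes 1 new; branch {p1=F, p3=T} (p2) contributes 0 new; branch {p1=F, p3=T} (p2) contributes 0 new; branch {p1=F, p2=T, p3=T} (none free) contributes 0 new; branch {p1=T, p2=F, p3=T} (none free) contributes 0 new; branch {p1=F, p2=T, p3=F} (none free) contributes 1 new; branch {p1=T, p2=F, p3=F} (none free) contributes 1 new; branch {p2=F, p3=T} (p1) contributes 0 new; branch {p1=F, p3=T} (p2) contributes 0 new; branch {p1=F, p3=T} (p2) contributes 0 new; branch {p2=F, p3=F} (p1) contributes 1 new; branch {p1=F, p3=F} (p2) contributes 0 new; branch {p1=F, p3=F} (p2) contributes 0 new. Total: 6.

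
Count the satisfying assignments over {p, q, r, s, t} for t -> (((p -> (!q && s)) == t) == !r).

24

Initial set: {(t -> (((p -> (!q && s)) == t) == !r))}.
(t -> (((p -> (!q && s)) == t) == !r)): β-rule — branch into !t  //  (((p -> (!q && s)) == t) == !r).
  branch 1 (add !t):
    ○ open, literals {t=0}.
  branch 2 (add (((p -> (!q && s)) == t) == !r)):
    (((p -> (!q && s)) == t) == !r): β-rule — branch into ((p -> (!q && s)) == t), !r  //  !((p -> (!q && s)) == t), !!r.
      branch 2.1 (add ((p -> (!q && s)) == t), !r):
        ((p -> (!q && s)) == t): β-rule — branch into (p -> (!q && s)), t  //  !(p -> (!q && s)), !t.
          branch 2.1.1 (add (p -> (!q && s)), t):
            (p -> (!q && s)): β-rule — branch into !p  //  (!q && s).
              branch 2.1.1.1 (add !p):
                ○ open, literals {p=0, r=0, t=1}.
              branch 2.1.1.2 (add (!q && s)):
                (!q && s): α-rule — add !q, s.
                ○ open, literals {q=0, r=0, s=1, t=1}.
          branch 2.1.2 (add !(p -> (!q && s)), !t):
            !(p -> (!q && s)): α-rule — add p, !(!q && s).
            !(!q && s): β-rule — branch into !!q  //  !s.
              branch 2.1.2.1 (add !!q):
                ○ open, literals {p=1, q=1, r=0, t=0}.
              branch 2.1.2.2 (add !s):
                ○ open, literals {p=1, r=0, s=0, t=0}.
      branch 2.2 (add !((p -> (!q && s)) == t), !!r):
        !((p -> (!q && s)) == t): β-rule — branch into (p -> (!q && s)), !t  //  !(p -> (!q && s)), t.
          branch 2.2.1 (add (p -> (!q && s)), !t):
            (p -> (!q && s)): β-rule — branch into !p  //  (!q && s).
              branch 2.2.1.1 (add !p):
                ○ open, literals {p=0, r=1, t=0}.
              branch 2.2.1.2 (add (!q && s)):
                (!q && s): α-rule — add !q, s.
                ○ open, literals {q=0, r=1, s=1, t=0}.
          branch 2.2.2 (add !(p -> (!q && s)), t):
            !(p -> (!q && s)): α-rule — add p, !(!q && s).
            !(!q && s): β-rule — branch into !!q  //  !s.
              branch 2.2.2.1 (add !!q):
                ○ open, literals {p=1, q=1, r=1, t=1}.
              branch 2.2.2.2 (add !s):
                ○ open, literals {p=1, r=1, s=0, t=1}.
0 branches closed, 9 open.
Each open branch fixes some atoms; the unmentioned ones are free. Counting distinct full assignments: branch {t=0} (p, q, r, s) contributes 16 new; branch {p=0, r=0, t=1} (q, s) contributes 4 new; branch {q=0, r=0, s=1, t=1} (p) contributes 1 new; branch {p=1, q=1, r=0, t=0} (s) contributes 0 new; branch {p=1, r=0, s=0, t=0} (q) contributes 0 new; branch {p=0, r=1, t=0} (q, s) contributes 0 new; branch {q=0, r=1, s=1, t=0} (p) contributes 0 new; branch {p=1, q=1, r=1, t=1} (s) contributes 2 new; branch {p=1, r=1, s=0, t=1} (q) contributes 1 new. Total: 24.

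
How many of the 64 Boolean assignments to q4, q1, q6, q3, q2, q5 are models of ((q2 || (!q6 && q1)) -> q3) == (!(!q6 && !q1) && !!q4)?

Initial set: {(((q2 || (!q6 && q1)) -> q3) == (!(!q6 && !q1) && !!q4))}.
(((q2 || (!q6 && q1)) -> q3) == (!(!q6 && !q1) && !!q4)): β-rule — branch into ((q2 || (!q6 && q1)) -> q3), (!(!q6 && !q1) && !!q4)  //  !((q2 || (!q6 && q1)) -> q3), !(!(!q6 && !q1) && !!q4).
  branch 1 (add ((q2 || (!q6 && q1)) -> q3), (!(!q6 && !q1) && !!q4)):
    (!(!q6 && !q1) && !!q4): α-rule — add !(!q6 && !q1), !!q4.
    !!q4: drop double negation, giving q4.
    ((q2 || (!q6 && q1)) -> q3): β-rule — branch into !(q2 || (!q6 && q1))  //  q3.
      branch 1.1 (add !(q2 || (!q6 && q1))):
        !(q2 || (!q6 && q1)): α-rule — add !q2, !(!q6 && q1).
        !(!q6 && !q1): β-rule — branch into !!q6  //  !!q1.
          branch 1.1.1 (add !!q6):
            !(!q6 && q1): β-rule — branch into !!q6  //  !q1.
              branch 1.1.1.1 (add !!q6):
                ○ open, literals {q2=F, q4=T, q6=T}.
              branch 1.1.1.2 (add !q1):
                ○ open, literals {q1=F, q2=F, q4=T, q6=T}.
          branch 1.1.2 (add !!q1):
            !(!q6 && q1): β-rule — branch into !!q6  //  !q1.
              branch 1.1.2.1 (add !!q6):
                ○ open, literals {q1=T, q2=F, q4=T, q6=T}.
              branch 1.1.2.2 (add !q1):
                × closes — contains both q1 and !q1.
      branch 1.2 (add q3):
        !(!q6 && !q1): β-rule — branch into !!q6  //  !!q1.
          branch 1.2.1 (add !!q6):
            ○ open, literals {q3=T, q4=T, q6=T}.
          branch 1.2.2 (add !!q1):
            ○ open, literals {q1=T, q3=T, q4=T}.
  branch 2 (add !((q2 || (!q6 && q1)) -> q3), !(!(!q6 && !q1) && !!q4)):
    !((q2 || (!q6 && q1)) -> q3): α-rule — add (q2 || (!q6 && q1)), !q3.
    !(!(!q6 && !q1) && !!q4): β-rule — branch into !!(!q6 && !q1)  //  !!!q4.
      branch 2.1 (add !!(!q6 && !q1)):
        !!(!q6 && !q1): α-rule — add !q6, !q1.
        (q2 || (!q6 && q1)): β-rule — branch into q2  //  (!q6 && q1).
          branch 2.1.1 (add q2):
            ○ open, literals {q1=F, q2=T, q3=F, q6=F}.
          branch 2.1.2 (add (!q6 && q1)):
            (!q6 && q1): α-rule — add !q6, q1.
            × closes — contains both q1 and !q1.
      branch 2.2 (add !!!q4):
        !!!q4: drop double negation, giving !q4.
        (q2 || (!q6 && q1)): β-rule — branch into q2  //  (!q6 && q1).
          branch 2.2.1 (add q2):
            ○ open, literals {q2=T, q3=F, q4=F}.
          branch 2.2.2 (add (!q6 && q1)):
            (!q6 && q1): α-rule — add !q6, q1.
            ○ open, literals {q1=T, q3=F, q4=F, q6=F}.
2 branches closed, 8 open.
Each open branch fixes some atoms; the unmentioned ones are free. Counting distinct full assignments: branch {q2=F, q4=T, q6=T} (q1, q3, q5) contributes 8 new; branch {q1=F, q2=F, q4=T, q6=T} (q3, q5) contributes 0 new; branch {q1=T, q2=F, q4=T, q6=T} (q3, q5) contributes 0 new; branch {q3=T, q4=T, q6=T} (q1, q2, q5) contributes 4 new; branch {q1=T, q3=T, q4=T} (q6, q2, q5) contributes 4 new; branch {q1=F, q2=T, q3=F, q6=F} (q4, q5) contributes 4 new; branch {q2=T, q3=F, q4=F} (q1, q6, q5) contributes 6 new; branch {q1=T, q3=F, q4=F, q6=F} (q2, q5) contributes 2 new. Total: 28.

28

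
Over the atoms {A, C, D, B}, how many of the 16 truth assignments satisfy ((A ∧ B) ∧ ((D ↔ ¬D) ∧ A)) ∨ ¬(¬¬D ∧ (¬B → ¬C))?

10

Initial set: {(((A ∧ B) ∧ ((D ↔ ¬D) ∧ A)) ∨ ¬(¬¬D ∧ (¬B → ¬C)))}.
(((A ∧ B) ∧ ((D ↔ ¬D) ∧ A)) ∨ ¬(¬¬D ∧ (¬B → ¬C))): β-rule — branch into ((A ∧ B) ∧ ((D ↔ ¬D) ∧ A))  //  ¬(¬¬D ∧ (¬B → ¬C)).
  branch 1 (add ((A ∧ B) ∧ ((D ↔ ¬D) ∧ A))):
    ((A ∧ B) ∧ ((D ↔ ¬D) ∧ A)): α-rule — add (A ∧ B), ((D ↔ ¬D) ∧ A).
    (A ∧ B): α-rule — add A, B.
    ((D ↔ ¬D) ∧ A): α-rule — add (D ↔ ¬D), A.
    (D ↔ ¬D): β-rule — branch into D, ¬D  //  ¬D, ¬¬D.
      branch 1.1 (add D, ¬D):
        × closes — contains both D and ¬D.
      branch 1.2 (add ¬D, ¬¬D):
        × closes — contains both D and ¬D.
  branch 2 (add ¬(¬¬D ∧ (¬B → ¬C))):
    ¬(¬¬D ∧ (¬B → ¬C)): β-rule — branch into ¬¬¬D  //  ¬(¬B → ¬C).
      branch 2.1 (add ¬¬¬D):
        ¬¬¬D: drop double negation, giving ¬D.
        ○ open, literals {D=false}.
      branch 2.2 (add ¬(¬B → ¬C)):
        ¬(¬B → ¬C): α-rule — add ¬B, ¬¬C.
        ○ open, literals {B=false, C=true}.
2 branches closed, 2 open.
Each open branch fixes some atoms; the unmentioned ones are free. Counting distinct full assignments: branch {D=false} (A, C, B) contributes 8 new; branch {B=false, C=true} (A, D) contributes 2 new. Total: 10.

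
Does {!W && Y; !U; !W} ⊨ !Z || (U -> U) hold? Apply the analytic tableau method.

Initial set: {(!W && Y); !U; !W; !(!Z || (U -> U))}.
(!W && Y): α-rule — add !W, Y.
!(!Z || (U -> U)): α-rule — add !!Z, !(U -> U).
!(U -> U): α-rule — add U, !U.
× closes — contains both U and !U.
All 1 branch closes.
Every branch closed, so the premises entail the conclusion.

Yes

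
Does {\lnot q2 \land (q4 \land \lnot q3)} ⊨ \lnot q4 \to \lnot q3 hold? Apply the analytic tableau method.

Initial set: {(\lnot q2 \land (q4 \land \lnot q3)); \lnot (\lnot q4 \to \lnot q3)}.
(\lnot q2 \land (q4 \land \lnot q3)): α-rule — add \lnot q2, (q4 \land \lnot q3).
\lnot (\lnot q4 \to \lnot q3): α-rule — add \lnot q4, \lnot \lnot q3.
(q4 \land \lnot q3): α-rule — add q4, \lnot q3.
× closes — contains both q4 and \lnot q4.
All 1 branch closes.
Every branch closed, so the premises entail the conclusion.

Yes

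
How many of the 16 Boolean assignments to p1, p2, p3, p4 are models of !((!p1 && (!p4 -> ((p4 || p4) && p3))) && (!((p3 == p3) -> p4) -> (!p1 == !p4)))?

12

Initial set: {!((!p1 && (!p4 -> ((p4 || p4) && p3))) && (!((p3 == p3) -> p4) -> (!p1 == !p4)))}.
!((!p1 && (!p4 -> ((p4 || p4) && p3))) && (!((p3 == p3) -> p4) -> (!p1 == !p4))): β-rule — branch into !(!p1 && (!p4 -> ((p4 || p4) && p3)))  //  !(!((p3 == p3) -> p4) -> (!p1 == !p4)).
  branch 1 (add !(!p1 && (!p4 -> ((p4 || p4) && p3)))):
    !(!p1 && (!p4 -> ((p4 || p4) && p3))): β-rule — branch into !!p1  //  !(!p4 -> ((p4 || p4) && p3)).
      branch 1.1 (add !!p1):
        ○ open, literals {p1=true}.
      branch 1.2 (add !(!p4 -> ((p4 || p4) && p3))):
        !(!p4 -> ((p4 || p4) && p3)): α-rule — add !p4, !((p4 || p4) && p3).
        !((p4 || p4) && p3): β-rule — branch into !(p4 || p4)  //  !p3.
          branch 1.2.1 (add !(p4 || p4)):
            !(p4 || p4): α-rule — add !p4, !p4.
            ○ open, literals {p4=false}.
          branch 1.2.2 (add !p3):
            ○ open, literals {p3=false, p4=false}.
  branch 2 (add !(!((p3 == p3) -> p4) -> (!p1 == !p4))):
    !(!((p3 == p3) -> p4) -> (!p1 == !p4)): α-rule — add !((p3 == p3) -> p4), !(!p1 == !p4).
    !((p3 == p3) -> p4): α-rule — add (p3 == p3), !p4.
    !(!p1 == !p4): β-rule — branch into !p1, !!p4  //  !!p1, !p4.
      branch 2.1 (add !p1, !!p4):
        × closes — contains both p4 and !p4.
      branch 2.2 (add !!p1, !p4):
        (p3 == p3): β-rule — branch into p3, p3  //  !p3, !p3.
          branch 2.2.1 (add p3, p3):
            ○ open, literals {p1=true, p3=true, p4=false}.
          branch 2.2.2 (add !p3, !p3):
            ○ open, literals {p1=true, p3=false, p4=false}.
1 branch closed, 5 open.
Each open branch fixes some atoms; the unmentioned ones are free. Counting distinct full assignments: branch {p1=true} (p2, p3, p4) contributes 8 new; branch {p4=false} (p1, p2, p3) contributes 4 new; branch {p3=false, p4=false} (p1, p2) contributes 0 new; branch {p1=true, p3=true, p4=false} (p2) contributes 0 new; branch {p1=true, p3=false, p4=false} (p2) contributes 0 new. Total: 12.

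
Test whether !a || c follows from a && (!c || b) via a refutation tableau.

Initial set: {(a && (!c || b)); !(!a || c)}.
(a && (!c || b)): α-rule — add a, (!c || b).
!(!a || c): α-rule — add !!a, !c.
(!c || b): β-rule — branch into !c  //  b.
  branch 1 (add !c):
    ○ open, literals {a=true, c=false}.
  branch 2 (add b):
    ○ open, literals {a=true, b=true, c=false}.
0 branches closed, 2 open.
An open branch gives a countermodel: a=true, c=false (unmentioned atoms arbitrary); the premises hold there but the conclusion fails.

No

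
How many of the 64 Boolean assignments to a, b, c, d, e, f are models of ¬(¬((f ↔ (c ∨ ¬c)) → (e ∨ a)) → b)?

4

Initial set: {T ¬(¬((f ↔ (c ∨ ¬c)) → (e ∨ a)) → b)}.
T ¬(¬((f ↔ (c ∨ ¬c)) → (e ∨ a)) → b): α-rule — add T ¬((f ↔ (c ∨ ¬c)) → (e ∨ a)), F b.
T ¬((f ↔ (c ∨ ¬c)) → (e ∨ a)): α-rule — add T (f ↔ (c ∨ ¬c)), F (e ∨ a).
F (e ∨ a): α-rule — add F e, F a.
T (f ↔ (c ∨ ¬c)): β-rule — branch into T f, T (c ∨ ¬c)  //  F f, F (c ∨ ¬c).
  branch 1 (add T f, T (c ∨ ¬c)):
    T (c ∨ ¬c): β-rule — branch into T c  //  T ¬c.
      branch 1.1 (add T c):
        ○ open, literals {a=false, b=false, c=true, e=false, f=true}.
      branch 1.2 (add T ¬c):
        ○ open, literals {a=false, b=false, c=false, e=false, f=true}.
  branch 2 (add F f, F (c ∨ ¬c)):
    F (c ∨ ¬c): α-rule — add F c, F ¬c.
    × closes — contains both c and ¬c.
1 branch closed, 2 open.
Each open branch fixes some atoms; the unmentioned ones are free. Counting distinct full assignments: branch {a=false, b=false, c=true, e=false, f=true} (d) contributes 2 new; branch {a=false, b=false, c=false, e=false, f=true} (d) contributes 2 new. Total: 4.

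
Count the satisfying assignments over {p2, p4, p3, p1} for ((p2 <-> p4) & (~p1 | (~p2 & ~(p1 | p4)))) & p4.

Initial set: {(((p2 <-> p4) & (~p1 | (~p2 & ~(p1 | p4)))) & p4)}.
(((p2 <-> p4) & (~p1 | (~p2 & ~(p1 | p4)))) & p4): α-rule — add ((p2 <-> p4) & (~p1 | (~p2 & ~(p1 | p4)))), p4.
((p2 <-> p4) & (~p1 | (~p2 & ~(p1 | p4)))): α-rule — add (p2 <-> p4), (~p1 | (~p2 & ~(p1 | p4))).
(p2 <-> p4): β-rule — branch into p2, p4  //  ~p2, ~p4.
  branch 1 (add p2, p4):
    (~p1 | (~p2 & ~(p1 | p4))): β-rule — branch into ~p1  //  (~p2 & ~(p1 | p4)).
      branch 1.1 (add ~p1):
        ○ open, literals {p1=0, p2=1, p4=1}.
      branch 1.2 (add (~p2 & ~(p1 | p4))):
        (~p2 & ~(p1 | p4)): α-rule — add ~p2, ~(p1 | p4).
        × closes — contains both p2 and ~p2.
  branch 2 (add ~p2, ~p4):
    × closes — contains both p4 and ~p4.
2 branches closed, 1 open.
Each open branch fixes some atoms; the unmentioned ones are free. Counting distinct full assignments: branch {p1=0, p2=1, p4=1} (p3) contributes 2 new. Total: 2.

2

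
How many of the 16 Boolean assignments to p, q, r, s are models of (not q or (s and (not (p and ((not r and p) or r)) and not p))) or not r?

Initial set: {T ((not q or (s and (not (p and ((not r and p) or r)) and not p))) or not r)}.
T ((not q or (s and (not (p and ((not r and p) or r)) and not p))) or not r): β-rule — branch into T (not q or (s and (not (p and ((not r and p) or r)) and not p)))  //  T not r.
  branch 1 (add T (not q or (s and (not (p and ((not r and p) or r)) and not p)))):
    T (not q or (s and (not (p and ((not r and p) or r)) and not p))): β-rule — branch into T not q  //  T (s and (not (p and ((not r and p) or r)) and not p)).
      branch 1.1 (add T not q):
        ○ open, literals {q=0}.
      branch 1.2 (add T (s and (not (p and ((not r and p) or r)) and not p))):
        T (s and (not (p and ((not r and p) or r)) and not p)): α-rule — add T s, T (not (p and ((not r and p) or r)) and not p).
        T (not (p and ((not r and p) or r)) and not p): α-rule — add T not (p and ((not r and p) or r)), T not p.
        T not (p and ((not r and p) or r)): β-rule — branch into F p  //  F ((not r and p) or r).
          branch 1.2.1 (add F p):
            ○ open, literals {p=0, s=1}.
          branch 1.2.2 (add F ((not r and p) or r)):
            F ((not r and p) or r): α-rule — add F (not r and p), F r.
            F (not r and p): β-rule — branch into F not r  //  F p.
              branch 1.2.2.1 (add F not r):
                × closes — contains both r and not r.
              branch 1.2.2.2 (add F p):
                ○ open, literals {p=0, r=0, s=1}.
  branch 2 (add T not r):
    ○ open, literals {r=0}.
1 branch closed, 4 open.
Each open branch fixes some atoms; the unmentioned ones are free. Counting distinct full assignments: branch {q=0} (p, r, s) contributes 8 new; branch {p=0, s=1} (q, r) contributes 2 new; branch {p=0, r=0, s=1} (q) contributes 0 new; branch {r=0} (p, q, s) contributes 3 new. Total: 13.

13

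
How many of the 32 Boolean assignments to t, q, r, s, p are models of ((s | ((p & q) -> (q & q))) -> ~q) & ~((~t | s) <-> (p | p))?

Initial set: {(((s | ((p & q) -> (q & q))) -> ~q) & ~((~t | s) <-> (p | p)))}.
(((s | ((p & q) -> (q & q))) -> ~q) & ~((~t | s) <-> (p | p))): α-rule — add ((s | ((p & q) -> (q & q))) -> ~q), ~((~t | s) <-> (p | p)).
((s | ((p & q) -> (q & q))) -> ~q): β-rule — branch into ~(s | ((p & q) -> (q & q)))  //  ~q.
  branch 1 (add ~(s | ((p & q) -> (q & q)))):
    ~(s | ((p & q) -> (q & q))): α-rule — add ~s, ~((p & q) -> (q & q)).
    ~((p & q) -> (q & q)): α-rule — add (p & q), ~(q & q).
    (p & q): α-rule — add p, q.
    ~((~t | s) <-> (p | p)): β-rule — branch into (~t | s), ~(p | p)  //  ~(~t | s), (p | p).
      branch 1.1 (add (~t | s), ~(p | p)):
        ~(p | p): α-rule — add ~p, ~p.
        × closes — contains both p and ~p.
      branch 1.2 (add ~(~t | s), (p | p)):
        ~(~t | s): α-rule — add ~~t, ~s.
        ~(q & q): β-rule — branch into ~q  //  ~q.
          branch 1.2.1 (add ~q):
            × closes — contains both q and ~q.
          branch 1.2.2 (add ~q):
            × closes — contains both q and ~q.
  branch 2 (add ~q):
    ~((~t | s) <-> (p | p)): β-rule — branch into (~t | s), ~(p | p)  //  ~(~t | s), (p | p).
      branch 2.1 (add (~t | s), ~(p | p)):
        ~(p | p): α-rule — add ~p, ~p.
        (~t | s): β-rule — branch into ~t  //  s.
          branch 2.1.1 (add ~t):
            ○ open, literals {p=0, q=0, t=0}.
          branch 2.1.2 (add s):
            ○ open, literals {p=0, q=0, s=1}.
      branch 2.2 (add ~(~t | s), (p | p)):
        ~(~t | s): α-rule — add ~~t, ~s.
        (p | p): β-rule — branch into p  //  p.
          branch 2.2.1 (add p):
            ○ open, literals {p=1, q=0, s=0, t=1}.
          branch 2.2.2 (add p):
            ○ open, literals {p=1, q=0, s=0, t=1}.
3 branches closed, 4 open.
Each open branch fixes some atoms; the unmentioned ones are free. Counting distinct full assignments: branch {p=0, q=0, t=0} (r, s) contributes 4 new; branch {p=0, q=0, s=1} (t, r) contributes 2 new; branch {p=1, q=0, s=0, t=1} (r) contributes 2 new; branch {p=1, q=0, s=0, t=1} (r) contributes 0 new. Total: 8.

8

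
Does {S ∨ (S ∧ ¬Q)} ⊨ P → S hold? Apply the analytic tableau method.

Yes

Initial set: {T (S ∨ (S ∧ ¬Q)); F (P → S)}.
F (P → S): α-rule — add T P, F S.
T (S ∨ (S ∧ ¬Q)): β-rule — branch into T S  //  T (S ∧ ¬Q).
  branch 1 (add T S):
    × closes — contains both S and ¬S.
  branch 2 (add T (S ∧ ¬Q)):
    T (S ∧ ¬Q): α-rule — add T S, T ¬Q.
    × closes — contains both S and ¬S.
All 2 branches close.
Every branch closed, so the premises entail the conclusion.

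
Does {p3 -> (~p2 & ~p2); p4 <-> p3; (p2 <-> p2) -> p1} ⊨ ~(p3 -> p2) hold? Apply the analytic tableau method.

Initial set: {(p3 -> (~p2 & ~p2)); (p4 <-> p3); ((p2 <-> p2) -> p1); ~~(p3 -> p2)}.
(p3 -> (~p2 & ~p2)): β-rule — branch into ~p3  //  (~p2 & ~p2).
  branch 1 (add ~p3):
    (p4 <-> p3): β-rule — branch into p4, p3  //  ~p4, ~p3.
      branch 1.1 (add p4, p3):
        × closes — contains both p3 and ~p3.
      branch 1.2 (add ~p4, ~p3):
        ((p2 <-> p2) -> p1): β-rule — branch into ~(p2 <-> p2)  //  p1.
          branch 1.2.1 (add ~(p2 <-> p2)):
            ~~(p3 -> p2): β-rule — branch into ~p3  //  p2.
              branch 1.2.1.1 (add ~p3):
                ~(p2 <-> p2): β-rule — branch into p2, ~p2  //  ~p2, p2.
                  branch 1.2.1.1.1 (add p2, ~p2):
                    × closes — contains both p2 and ~p2.
                  branch 1.2.1.1.2 (add ~p2, p2):
                    × closes — contains both p2 and ~p2.
              branch 1.2.1.2 (add p2):
                ~(p2 <-> p2): β-rule — branch into p2, ~p2  //  ~p2, p2.
                  branch 1.2.1.2.1 (add p2, ~p2):
                    × closes — contains both p2 and ~p2.
                  branch 1.2.1.2.2 (add ~p2, p2):
                    × closes — contains both p2 and ~p2.
          branch 1.2.2 (add p1):
            ~~(p3 -> p2): β-rule — branch into ~p3  //  p2.
              branch 1.2.2.1 (add ~p3):
                ○ open, literals {p1=1, p3=0, p4=0}.
              branch 1.2.2.2 (add p2):
                ○ open, literals {p1=1, p2=1, p3=0, p4=0}.
  branch 2 (add (~p2 & ~p2)):
    (~p2 & ~p2): α-rule — add ~p2, ~p2.
    (p4 <-> p3): β-rule — branch into p4, p3  //  ~p4, ~p3.
      branch 2.1 (add p4, p3):
        ((p2 <-> p2) -> p1): β-rule — branch into ~(p2 <-> p2)  //  p1.
          branch 2.1.1 (add ~(p2 <-> p2)):
            ~~(p3 -> p2): β-rule — branch into ~p3  //  p2.
              branch 2.1.1.1 (add ~p3):
                × closes — contains both p3 and ~p3.
              branch 2.1.1.2 (add p2):
                × closes — contains both p2 and ~p2.
          branch 2.1.2 (add p1):
            ~~(p3 -> p2): β-rule — branch into ~p3  //  p2.
              branch 2.1.2.1 (add ~p3):
                × closes — contains both p3 and ~p3.
              branch 2.1.2.2 (add p2):
                × closes — contains both p2 and ~p2.
      branch 2.2 (add ~p4, ~p3):
        ((p2 <-> p2) -> p1): β-rule — branch into ~(p2 <-> p2)  //  p1.
          branch 2.2.1 (add ~(p2 <-> p2)):
            ~~(p3 -> p2): β-rule — branch into ~p3  //  p2.
              branch 2.2.1.1 (add ~p3):
                ~(p2 <-> p2): β-rule — branch into p2, ~p2  //  ~p2, p2.
                  branch 2.2.1.1.1 (add p2, ~p2):
                    × closes — contains both p2 and ~p2.
                  branch 2.2.1.1.2 (add ~p2, p2):
                    × closes — contains both p2 and ~p2.
              branch 2.2.1.2 (add p2):
                × closes — contains both p2 and ~p2.
          branch 2.2.2 (add p1):
            ~~(p3 -> p2): β-rule — branch into ~p3  //  p2.
              branch 2.2.2.1 (add ~p3):
                ○ open, literals {p1=1, p2=0, p3=0, p4=0}.
              branch 2.2.2.2 (add p2):
                × closes — contains both p2 and ~p2.
13 branches closed, 3 open.
An open branch gives a countermodel: p1=1, p3=0, p4=0 (unmentioned atoms arbitrary); the premises hold there but the conclusion fails.

No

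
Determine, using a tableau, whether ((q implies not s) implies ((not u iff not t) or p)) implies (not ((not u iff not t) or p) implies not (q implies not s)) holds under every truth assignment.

Valid

Assume the negation and expand:
Initial set: {not (((q implies not s) implies ((not u iff not t) or p)) implies (not ((not u iff not t) or p) implies not (q implies not s)))}.
not (((q implies not s) implies ((not u iff not t) or p)) implies (not ((not u iff not t) or p) implies not (q implies not s))): α-rule — add ((q implies not s) implies ((not u iff not t) or p)), not (not ((not u iff not t) or p) implies not (q implies not s)).
not (not ((not u iff not t) or p) implies not (q implies not s)): α-rule — add not ((not u iff not t) or p), not not (q implies not s).
not ((not u iff not t) or p): α-rule — add not (not u iff not t), not p.
((q implies not s) implies ((not u iff not t) or p)): β-rule — branch into not (q implies not s)  //  ((not u iff not t) or p).
  branch 1 (add not (q implies not s)):
    not (q implies not s): α-rule — add q, not not s.
    not not (q implies not s): β-rule — branch into not q  //  not s.
      branch 1.1 (add not q):
        × closes — contains both q and not q.
      branch 1.2 (add not s):
        × closes — contains both s and not s.
  branch 2 (add ((not u iff not t) or p)):
    not not (q implies not s): β-rule — branch into not q  //  not s.
      branch 2.1 (add not q):
        not (not u iff not t): β-rule — branch into not u, not not t  //  not not u, not t.
          branch 2.1.1 (add not u, not not t):
            ((not u iff not t) or p): β-rule — branch into (not u iff not t)  //  p.
              branch 2.1.1.1 (add (not u iff not t)):
                (not u iff not t): β-rule — branch into not u, not t  //  not not u, not not t.
                  branch 2.1.1.1.1 (add not u, not t):
                    × closes — contains both t and not t.
                  branch 2.1.1.1.2 (add not not u, not not t):
                    × closes — contains both u and not u.
              branch 2.1.1.2 (add p):
                × closes — contains both p and not p.
          branch 2.1.2 (add not not u, not t):
            ((not u iff not t) or p): β-rule — branch into (not u iff not t)  //  p.
              branch 2.1.2.1 (add (not u iff not t)):
                (not u iff not t): β-rule — branch into not u, not t  //  not not u, not not t.
                  branch 2.1.2.1.1 (add not u, not t):
                    × closes — contains both u and not u.
                  branch 2.1.2.1.2 (add not not u, not not t):
                    × closes — contains both t and not t.
              branch 2.1.2.2 (add p):
                × closes — contains both p and not p.
      branch 2.2 (add not s):
        not (not u iff not t): β-rule — branch into not u, not not t  //  not not u, not t.
          branch 2.2.1 (add not u, not not t):
            ((not u iff not t) or p): β-rule — branch into (not u iff not t)  //  p.
              branch 2.2.1.1 (add (not u iff not t)):
                (not u iff not t): β-rule — branch into not u, not t  //  not not u, not not t.
                  branch 2.2.1.1.1 (add not u, not t):
                    × closes — contains both t and not t.
                  branch 2.2.1.1.2 (add not not u, not not t):
                    × closes — contains both u and not u.
              branch 2.2.1.2 (add p):
                × closes — contains both p and not p.
          branch 2.2.2 (add not not u, not t):
            ((not u iff not t) or p): β-rule — branch into (not u iff not t)  //  p.
              branch 2.2.2.1 (add (not u iff not t)):
                (not u iff not t): β-rule — branch into not u, not t  //  not not u, not not t.
                  branch 2.2.2.1.1 (add not u, not t):
                    × closes — contains both u and not u.
                  branch 2.2.2.1.2 (add not not u, not not t):
                    × closes — contains both t and not t.
              branch 2.2.2.2 (add p):
                × closes — contains both p and not p.
All 14 branches close.
Every branch closed, so the negation is unsatisfiable and the formula is valid.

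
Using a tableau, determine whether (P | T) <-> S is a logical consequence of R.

Initial set: {R; ~((P | T) <-> S)}.
~((P | T) <-> S): β-rule — branch into (P | T), ~S  //  ~(P | T), S.
  branch 1 (add (P | T), ~S):
    (P | T): β-rule — branch into P  //  T.
      branch 1.1 (add P):
        ○ open, literals {P=1, R=1, S=0}.
      branch 1.2 (add T):
        ○ open, literals {R=1, S=0, T=1}.
  branch 2 (add ~(P | T), S):
    ~(P | T): α-rule — add ~P, ~T.
    ○ open, literals {P=0, R=1, S=1, T=0}.
0 branches closed, 3 open.
An open branch gives a countermodel: P=1, R=1, S=0 (unmentioned atoms arbitrary); the premises hold there but the conclusion fails.

No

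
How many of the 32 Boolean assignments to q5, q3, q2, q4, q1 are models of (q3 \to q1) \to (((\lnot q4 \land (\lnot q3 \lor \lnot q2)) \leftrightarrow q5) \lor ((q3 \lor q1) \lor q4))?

Initial set: {((q3 \to q1) \to (((\lnot q4 \land (\lnot q3 \lor \lnot q2)) \leftrightarrow q5) \lor ((q3 \lor q1) \lor q4)))}.
((q3 \to q1) \to (((\lnot q4 \land (\lnot q3 \lor \lnot q2)) \leftrightarrow q5) \lor ((q3 \lor q1) \lor q4))): β-rule — branch into \lnot (q3 \to q1)  //  (((\lnot q4 \land (\lnot q3 \lor \lnot q2)) \leftrightarrow q5) \lor ((q3 \lor q1) \lor q4)).
  branch 1 (add \lnot (q3 \to q1)):
    \lnot (q3 \to q1): α-rule — add q3, \lnot q1.
    ○ open, literals {q1=0, q3=1}.
  branch 2 (add (((\lnot q4 \land (\lnot q3 \lor \lnot q2)) \leftrightarrow q5) \lor ((q3 \lor q1) \lor q4))):
    (((\lnot q4 \land (\lnot q3 \lor \lnot q2)) \leftrightarrow q5) \lor ((q3 \lor q1) \lor q4)): β-rule — branch into ((\lnot q4 \land (\lnot q3 \lor \lnot q2)) \leftrightarrow q5)  //  ((q3 \lor q1) \lor q4).
      branch 2.1 (add ((\lnot q4 \land (\lnot q3 \lor \lnot q2)) \leftrightarrow q5)):
        ((\lnot q4 \land (\lnot q3 \lor \lnot q2)) \leftrightarrow q5): β-rule — branch into (\lnot q4 \land (\lnot q3 \lor \lnot q2)), q5  //  \lnot (\lnot q4 \land (\lnot q3 \lor \lnot q2)), \lnot q5.
          branch 2.1.1 (add (\lnot q4 \land (\lnot q3 \lor \lnot q2)), q5):
            (\lnot q4 \land (\lnot q3 \lor \lnot q2)): α-rule — add \lnot q4, (\lnot q3 \lor \lnot q2).
            (\lnot q3 \lor \lnot q2): β-rule — branch into \lnot q3  //  \lnot q2.
              branch 2.1.1.1 (add \lnot q3):
                ○ open, literals {q3=0, q4=0, q5=1}.
              branch 2.1.1.2 (add \lnot q2):
                ○ open, literals {q2=0, q4=0, q5=1}.
          branch 2.1.2 (add \lnot (\lnot q4 \land (\lnot q3 \lor \lnot q2)), \lnot q5):
            \lnot (\lnot q4 \land (\lnot q3 \lor \lnot q2)): β-rule — branch into \lnot \lnot q4  //  \lnot (\lnot q3 \lor \lnot q2).
              branch 2.1.2.1 (add \lnot \lnot q4):
                ○ open, literals {q4=1, q5=0}.
              branch 2.1.2.2 (add \lnot (\lnot q3 \lor \lnot q2)):
                \lnot (\lnot q3 \lor \lnot q2): α-rule — add \lnot \lnot q3, \lnot \lnot q2.
                ○ open, literals {q2=1, q3=1, q5=0}.
      branch 2.2 (add ((q3 \lor q1) \lor q4)):
        ((q3 \lor q1) \lor q4): β-rule — branch into (q3 \lor q1)  //  q4.
          branch 2.2.1 (add (q3 \lor q1)):
            (q3 \lor q1): β-rule — branch into q3  //  q1.
              branch 2.2.1.1 (add q3):
                ○ open, literals {q3=1}.
              branch 2.2.1.2 (add q1):
                ○ open, literals {q1=1}.
          branch 2.2.2 (add q4):
            ○ open, literals {q4=1}.
0 branches closed, 8 open.
Each open branch fixes some atoms; the unmentioned ones are free. Counting distinct full assignments: branch {q1=0, q3=1} (q5, q2, q4) contributes 8 new; branch {q3=0, q4=0, q5=1} (q2, q1) contributes 4 new; branch {q2=0, q4=0, q5=1} (q3, q1) contributes 1 new; branch {q4=1, q5=0} (q3, q2, q1) contributes 6 new; branch {q2=1, q3=1, q5=0} (q4, q1) contributes 1 new; branch {q3=1} (q5, q2, q4, q1) contributes 4 new; branch {q1=1} (q5, q3, q2, q4) contributes 4 new; branch {q4=1} (q5, q3, q2, q1) contributes 2 new. Total: 30.

30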